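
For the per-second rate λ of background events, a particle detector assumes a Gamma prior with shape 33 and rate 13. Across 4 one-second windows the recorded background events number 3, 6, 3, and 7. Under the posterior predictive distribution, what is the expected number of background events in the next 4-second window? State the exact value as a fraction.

Total count: 3 + 6 + 3 + 7 = 19.
Total exposure: 4 seconds.
The Gamma prior is conjugate for the Poisson rate, so λ | data ~ Gamma(33+19, 13+4) = Gamma(52, 17).
Predictive mean over a 4-second window = T·E[λ|data] = 4·52/17 = 208/17.

208/17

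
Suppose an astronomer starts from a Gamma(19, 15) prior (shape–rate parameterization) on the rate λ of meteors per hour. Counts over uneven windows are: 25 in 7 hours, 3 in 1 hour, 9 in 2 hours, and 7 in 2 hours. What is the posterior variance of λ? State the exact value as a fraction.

Total count: 25 + 3 + 9 + 7 = 44.
Total exposure: 7 + 1 + 2 + 2 = 12 hours.
Conjugate update: add total count to the shape and total exposure to the rate, giving Gamma(63, 27).
Posterior variance = α'/β'² = 63/729 = 7/81.

7/81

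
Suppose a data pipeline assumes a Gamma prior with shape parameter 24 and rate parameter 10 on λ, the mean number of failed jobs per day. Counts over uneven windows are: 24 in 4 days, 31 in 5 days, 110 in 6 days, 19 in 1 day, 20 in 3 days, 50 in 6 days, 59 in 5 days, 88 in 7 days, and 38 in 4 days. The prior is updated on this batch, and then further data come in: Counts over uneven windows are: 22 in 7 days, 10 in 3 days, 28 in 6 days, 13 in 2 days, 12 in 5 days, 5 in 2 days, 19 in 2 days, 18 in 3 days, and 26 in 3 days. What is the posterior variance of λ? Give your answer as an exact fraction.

Total count: 24 + 31 + 110 + 19 + 20 + 50 + 59 + 88 + 38 = 439.
Total exposure: 4 + 5 + 6 + 1 + 3 + 6 + 5 + 7 + 4 = 41 days.
After the first batch: Gamma(24 + 439, 10 + 41) = Gamma(463, 51).
Total count: 22 + 10 + 28 + 13 + 12 + 5 + 19 + 18 + 26 = 153.
Total exposure: 7 + 3 + 6 + 2 + 5 + 2 + 2 + 3 + 3 = 33 days.
After the second batch: Gamma(463 + 153, 51 + 33) = Gamma(616, 84).
Posterior variance = α'/β'² = 616/7056 = 11/126.

11/126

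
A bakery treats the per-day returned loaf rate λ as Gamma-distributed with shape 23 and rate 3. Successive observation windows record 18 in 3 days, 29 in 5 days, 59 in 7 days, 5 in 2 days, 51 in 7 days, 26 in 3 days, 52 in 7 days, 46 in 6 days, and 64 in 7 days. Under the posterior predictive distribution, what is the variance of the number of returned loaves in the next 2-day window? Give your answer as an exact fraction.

Total count: 18 + 29 + 59 + 5 + 51 + 26 + 52 + 46 + 64 = 350.
Total exposure: 3 + 5 + 7 + 2 + 7 + 3 + 7 + 6 + 7 = 47 days.
Gamma(α, β) with Poisson data over total exposure Σt gives posterior Gamma(α+Σx, β+Σt) = Gamma(373, 50).
The posterior predictive for a window of length T is Negative Binomial with variance T·α'·(β'+T)/β'² = 2·373·52/2500 = 9698/625.

9698/625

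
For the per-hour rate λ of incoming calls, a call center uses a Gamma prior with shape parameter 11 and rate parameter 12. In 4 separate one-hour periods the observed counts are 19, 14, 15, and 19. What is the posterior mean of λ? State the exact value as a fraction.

Total count: 19 + 14 + 15 + 19 = 67.
Total exposure: 4 hours.
The Gamma prior is conjugate for the Poisson rate, so λ | data ~ Gamma(11+67, 12+4) = Gamma(78, 16).
Posterior mean = α'/β' = 78/16 = 39/8.

39/8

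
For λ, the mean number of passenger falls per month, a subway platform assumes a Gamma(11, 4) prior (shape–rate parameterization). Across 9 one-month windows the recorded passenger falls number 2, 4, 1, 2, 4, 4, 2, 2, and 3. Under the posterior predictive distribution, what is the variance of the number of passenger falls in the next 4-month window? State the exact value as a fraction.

2380/169

Total count: 2 + 4 + 1 + 2 + 4 + 4 + 2 + 2 + 3 = 24.
Total exposure: 9 months.
Gamma(α, β) with Poisson data over total exposure Σt gives posterior Gamma(α+Σx, β+Σt) = Gamma(35, 13).
The posterior predictive for a window of length T is Negative Binomial with variance T·α'·(β'+T)/β'² = 4·35·17/169 = 2380/169.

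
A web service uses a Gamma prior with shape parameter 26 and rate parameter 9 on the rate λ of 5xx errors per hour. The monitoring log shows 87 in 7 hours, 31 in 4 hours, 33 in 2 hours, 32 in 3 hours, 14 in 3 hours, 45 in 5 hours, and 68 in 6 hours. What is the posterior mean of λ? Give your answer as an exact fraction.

Total count: 87 + 31 + 33 + 32 + 14 + 45 + 68 = 310.
Total exposure: 7 + 4 + 2 + 3 + 3 + 5 + 6 = 30 hours.
Gamma(α, β) with Poisson data over total exposure Σt gives posterior Gamma(α+Σx, β+Σt) = Gamma(336, 39).
Posterior mean = α'/β' = 336/39 = 112/13.

112/13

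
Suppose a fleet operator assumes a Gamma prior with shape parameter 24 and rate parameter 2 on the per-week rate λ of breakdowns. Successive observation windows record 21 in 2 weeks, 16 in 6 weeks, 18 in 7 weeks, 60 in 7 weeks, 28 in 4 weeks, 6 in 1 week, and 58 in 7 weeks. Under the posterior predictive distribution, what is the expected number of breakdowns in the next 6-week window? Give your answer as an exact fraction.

77/2

Total count: 21 + 16 + 18 + 60 + 28 + 6 + 58 = 207.
Total exposure: 2 + 6 + 7 + 7 + 4 + 1 + 7 = 34 weeks.
Gamma(α, β) with Poisson data over total exposure Σt gives posterior Gamma(α+Σx, β+Σt) = Gamma(231, 36).
Predictive mean over a 6-week window = T·E[λ|data] = 6·231/36 = 77/2.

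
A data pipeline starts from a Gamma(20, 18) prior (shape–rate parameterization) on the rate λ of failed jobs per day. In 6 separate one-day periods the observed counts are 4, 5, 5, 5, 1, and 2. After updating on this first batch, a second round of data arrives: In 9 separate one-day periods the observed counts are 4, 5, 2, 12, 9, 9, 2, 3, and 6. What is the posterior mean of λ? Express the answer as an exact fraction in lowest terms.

94/33

Total count: 4 + 5 + 5 + 5 + 1 + 2 = 22.
Total exposure: 6 days.
After the first batch: Gamma(20 + 22, 18 + 6) = Gamma(42, 24).
Total count: 4 + 5 + 2 + 12 + 9 + 9 + 2 + 3 + 6 = 52.
Total exposure: 9 days.
After the second batch: Gamma(42 + 52, 24 + 9) = Gamma(94, 33).
Posterior mean = α'/β' = 94/33.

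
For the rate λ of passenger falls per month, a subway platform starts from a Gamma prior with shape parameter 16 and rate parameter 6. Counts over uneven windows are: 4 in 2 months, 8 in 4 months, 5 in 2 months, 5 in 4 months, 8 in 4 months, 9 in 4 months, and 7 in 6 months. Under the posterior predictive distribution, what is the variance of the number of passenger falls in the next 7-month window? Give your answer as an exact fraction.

8463/512

Total count: 4 + 8 + 5 + 5 + 8 + 9 + 7 = 46.
Total exposure: 2 + 4 + 2 + 4 + 4 + 4 + 6 = 26 months.
Gamma(α, β) with Poisson data over total exposure Σt gives posterior Gamma(α+Σx, β+Σt) = Gamma(62, 32).
The posterior predictive for a window of length T is Negative Binomial with variance T·α'·(β'+T)/β'² = 7·62·39/1024 = 8463/512.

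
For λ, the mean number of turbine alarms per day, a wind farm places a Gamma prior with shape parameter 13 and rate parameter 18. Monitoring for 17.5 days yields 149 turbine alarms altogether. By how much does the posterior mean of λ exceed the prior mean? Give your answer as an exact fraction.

4909/1278

Total count 149 over total exposure 17.5 days.
The Gamma prior is conjugate for the Poisson rate, so λ | data ~ Gamma(13+149, 18+17.5) = Gamma(162, 71/2).
Posterior mean = 162/(71/2) = 324/71; prior mean = 13/18 = 13/18. Difference = 324/71 − 13/18 = 4909/1278.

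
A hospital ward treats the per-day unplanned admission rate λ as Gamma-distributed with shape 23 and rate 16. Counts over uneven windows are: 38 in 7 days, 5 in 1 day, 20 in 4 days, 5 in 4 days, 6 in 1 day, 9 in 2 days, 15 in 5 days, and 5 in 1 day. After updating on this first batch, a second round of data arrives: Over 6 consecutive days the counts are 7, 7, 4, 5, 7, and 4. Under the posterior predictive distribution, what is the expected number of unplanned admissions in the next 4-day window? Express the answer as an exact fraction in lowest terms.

640/47

Total count: 38 + 5 + 20 + 5 + 6 + 9 + 15 + 5 = 103.
Total exposure: 7 + 1 + 4 + 4 + 1 + 2 + 5 + 1 = 25 days.
After the first batch: Gamma(23 + 103, 16 + 25) = Gamma(126, 41).
Total count: 7 + 7 + 4 + 5 + 7 + 4 = 34.
Total exposure: 6 days.
After the second batch: Gamma(126 + 34, 41 + 6) = Gamma(160, 47).
Predictive mean over a 4-day window = T·E[λ|data] = 4·160/47 = 640/47.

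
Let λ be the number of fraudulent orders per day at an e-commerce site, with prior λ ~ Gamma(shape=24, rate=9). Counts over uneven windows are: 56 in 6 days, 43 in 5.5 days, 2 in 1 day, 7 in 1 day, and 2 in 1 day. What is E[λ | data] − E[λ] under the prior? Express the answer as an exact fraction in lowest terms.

Total count: 56 + 43 + 2 + 7 + 2 = 110.
Total exposure: 6 + 5.5 + 1 + 1 + 1 = 14.5 days.
The Gamma prior is conjugate for the Poisson rate, so λ | data ~ Gamma(24+110, 9+14.5) = Gamma(134, 47/2).
Posterior mean = 134/(47/2) = 268/47; prior mean = 24/9 = 8/3. Difference = 268/47 − 8/3 = 428/141.

428/141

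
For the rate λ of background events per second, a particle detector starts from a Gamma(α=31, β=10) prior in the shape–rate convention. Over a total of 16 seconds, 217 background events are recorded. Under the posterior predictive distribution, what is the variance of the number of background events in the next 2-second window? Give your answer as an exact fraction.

3472/169

Total count 217 over total exposure 16 seconds.
Posterior: α' = 31 + 217 = 248, β' = 10 + 16 = 26.
The posterior predictive for a window of length T is Negative Binomial with variance T·α'·(β'+T)/β'² = 2·248·28/676 = 3472/169.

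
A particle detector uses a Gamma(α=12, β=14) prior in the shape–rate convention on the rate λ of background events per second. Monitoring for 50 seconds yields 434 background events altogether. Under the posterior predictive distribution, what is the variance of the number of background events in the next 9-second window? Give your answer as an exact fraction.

Total count 434 over total exposure 50 seconds.
The Gamma prior is conjugate for the Poisson rate, so λ | data ~ Gamma(12+434, 14+50) = Gamma(446, 64).
The posterior predictive for a window of length T is Negative Binomial with variance T·α'·(β'+T)/β'² = 9·446·73/4096 = 146511/2048.

146511/2048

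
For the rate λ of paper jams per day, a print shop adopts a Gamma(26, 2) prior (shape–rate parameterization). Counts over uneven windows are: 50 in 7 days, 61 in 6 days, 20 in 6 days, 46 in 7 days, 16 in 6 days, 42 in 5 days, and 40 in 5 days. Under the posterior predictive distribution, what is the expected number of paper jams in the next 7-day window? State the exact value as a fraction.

2107/44

Total count: 50 + 61 + 20 + 46 + 16 + 42 + 40 = 275.
Total exposure: 7 + 6 + 6 + 7 + 6 + 5 + 5 = 42 days.
Posterior: α' = 26 + 275 = 301, β' = 2 + 42 = 44.
Predictive mean over a 7-day window = T·E[λ|data] = 7·301/44 = 2107/44.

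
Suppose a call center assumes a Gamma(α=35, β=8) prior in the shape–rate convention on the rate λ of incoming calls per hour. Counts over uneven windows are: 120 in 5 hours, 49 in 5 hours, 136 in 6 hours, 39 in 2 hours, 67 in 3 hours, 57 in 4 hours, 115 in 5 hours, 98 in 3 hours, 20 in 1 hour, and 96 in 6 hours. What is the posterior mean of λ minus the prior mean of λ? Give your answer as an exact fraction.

Total count: 120 + 49 + 136 + 39 + 67 + 57 + 115 + 98 + 20 + 96 = 797.
Total exposure: 5 + 5 + 6 + 2 + 3 + 4 + 5 + 3 + 1 + 6 = 40 hours.
Posterior: α' = 35 + 797 = 832, β' = 8 + 40 = 48.
Posterior mean = 832/48 = 52/3; prior mean = 35/8 = 35/8. Difference = 52/3 − 35/8 = 311/24.

311/24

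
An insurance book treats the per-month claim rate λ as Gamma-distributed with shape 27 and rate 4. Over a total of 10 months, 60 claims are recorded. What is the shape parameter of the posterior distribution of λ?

Total count 60 over total exposure 10 months.
The Gamma prior is conjugate for the Poisson rate, so λ | data ~ Gamma(27+60, 4+10) = Gamma(87, 14).

87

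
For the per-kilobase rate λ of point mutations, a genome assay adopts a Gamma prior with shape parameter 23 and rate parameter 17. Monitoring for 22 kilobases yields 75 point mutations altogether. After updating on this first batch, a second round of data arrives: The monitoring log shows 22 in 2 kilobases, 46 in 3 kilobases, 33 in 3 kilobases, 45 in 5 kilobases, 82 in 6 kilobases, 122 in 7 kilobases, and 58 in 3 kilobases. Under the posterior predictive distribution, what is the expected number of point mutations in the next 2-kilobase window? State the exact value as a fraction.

253/17

Total count 75 over total exposure 22 kilobases.
After the first batch: Gamma(23 + 75, 17 + 22) = Gamma(98, 39).
Total count: 22 + 46 + 33 + 45 + 82 + 122 + 58 = 408.
Total exposure: 2 + 3 + 3 + 5 + 6 + 7 + 3 = 29 kilobases.
After the second batch: Gamma(98 + 408, 39 + 29) = Gamma(506, 68).
Predictive mean over a 2-kilobase window = T·E[λ|data] = 2·506/68 = 253/17.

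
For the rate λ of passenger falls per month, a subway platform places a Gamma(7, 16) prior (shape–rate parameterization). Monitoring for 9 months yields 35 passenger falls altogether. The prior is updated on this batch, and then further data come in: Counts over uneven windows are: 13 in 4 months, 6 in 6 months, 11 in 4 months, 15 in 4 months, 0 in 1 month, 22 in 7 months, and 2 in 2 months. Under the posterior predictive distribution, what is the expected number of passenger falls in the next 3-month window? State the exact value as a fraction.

333/53

Total count 35 over total exposure 9 months.
After the first batch: Gamma(7 + 35, 16 + 9) = Gamma(42, 25).
Total count: 13 + 6 + 11 + 15 + 0 + 22 + 2 = 69.
Total exposure: 4 + 6 + 4 + 4 + 1 + 7 + 2 = 28 months.
After the second batch: Gamma(42 + 69, 25 + 28) = Gamma(111, 53).
Predictive mean over a 3-month window = T·E[λ|data] = 3·111/53 = 333/53.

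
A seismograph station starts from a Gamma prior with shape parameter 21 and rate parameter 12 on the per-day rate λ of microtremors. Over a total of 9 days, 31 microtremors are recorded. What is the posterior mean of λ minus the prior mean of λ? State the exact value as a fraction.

Total count 31 over total exposure 9 days.
The Gamma prior is conjugate for the Poisson rate, so λ | data ~ Gamma(21+31, 12+9) = Gamma(52, 21).
Posterior mean = 52/21 = 52/21; prior mean = 21/12 = 7/4. Difference = 52/21 − 7/4 = 61/84.

61/84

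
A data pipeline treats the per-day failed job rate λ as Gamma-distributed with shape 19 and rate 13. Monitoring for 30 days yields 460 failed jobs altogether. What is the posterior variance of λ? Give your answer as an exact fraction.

479/1849

Total count 460 over total exposure 30 days.
The Gamma prior is conjugate for the Poisson rate, so λ | data ~ Gamma(19+460, 13+30) = Gamma(479, 43).
Posterior variance = α'/β'² = 479/1849.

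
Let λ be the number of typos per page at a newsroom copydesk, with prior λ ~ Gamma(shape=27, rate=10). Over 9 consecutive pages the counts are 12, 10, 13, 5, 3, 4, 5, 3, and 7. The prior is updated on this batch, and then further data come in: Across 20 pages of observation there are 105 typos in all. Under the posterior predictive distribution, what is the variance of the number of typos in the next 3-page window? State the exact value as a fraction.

Total count: 12 + 10 + 13 + 5 + 3 + 4 + 5 + 3 + 7 = 62.
Total exposure: 9 pages.
After the first batch: Gamma(27 + 62, 10 + 9) = Gamma(89, 19).
Total count 105 over total exposure 20 pages.
After the second batch: Gamma(89 + 105, 19 + 20) = Gamma(194, 39).
The posterior predictive for a window of length T is Negative Binomial with variance T·α'·(β'+T)/β'² = 3·194·42/1521 = 2716/169.

2716/169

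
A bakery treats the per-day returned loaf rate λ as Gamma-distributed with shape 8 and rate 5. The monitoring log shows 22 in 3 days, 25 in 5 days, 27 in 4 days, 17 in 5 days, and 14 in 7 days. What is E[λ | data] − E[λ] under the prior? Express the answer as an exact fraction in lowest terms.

Total count: 22 + 25 + 27 + 17 + 14 = 105.
Total exposure: 3 + 5 + 4 + 5 + 7 = 24 days.
By Gamma–Poisson conjugacy, the posterior is Gamma(α + Σx, β + Σt) = Gamma(8 + 105, 5 + 24) = Gamma(113, 29).
Posterior mean = 113/29 = 113/29; prior mean = 8/5 = 8/5. Difference = 113/29 − 8/5 = 333/145.

333/145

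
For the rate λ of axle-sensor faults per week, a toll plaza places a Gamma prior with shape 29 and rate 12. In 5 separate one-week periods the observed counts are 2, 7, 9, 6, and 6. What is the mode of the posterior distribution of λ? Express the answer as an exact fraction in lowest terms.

58/17

Total count: 2 + 7 + 9 + 6 + 6 = 30.
Total exposure: 5 weeks.
The Gamma prior is conjugate for the Poisson rate, so λ | data ~ Gamma(29+30, 12+5) = Gamma(59, 17).
Posterior mode = (α'−1)/β' = 58/17.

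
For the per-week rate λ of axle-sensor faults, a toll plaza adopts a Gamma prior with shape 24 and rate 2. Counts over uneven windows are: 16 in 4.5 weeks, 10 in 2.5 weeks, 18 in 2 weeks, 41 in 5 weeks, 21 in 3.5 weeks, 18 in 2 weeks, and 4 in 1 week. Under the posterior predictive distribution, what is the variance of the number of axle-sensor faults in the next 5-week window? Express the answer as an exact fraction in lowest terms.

Total count: 16 + 10 + 18 + 41 + 21 + 18 + 4 = 128.
Total exposure: 4.5 + 2.5 + 2 + 5 + 3.5 + 2 + 1 = 20.5 weeks.
By Gamma–Poisson conjugacy, the posterior is Gamma(α + Σx, β + Σt) = Gamma(24 + 128, 2 + 20.5) = Gamma(152, 45/2).
The posterior predictive for a window of length T is Negative Binomial with variance T·α'·(β'+T)/β'² = 5·152·(55/2)/(2025/4) = 3344/81.

3344/81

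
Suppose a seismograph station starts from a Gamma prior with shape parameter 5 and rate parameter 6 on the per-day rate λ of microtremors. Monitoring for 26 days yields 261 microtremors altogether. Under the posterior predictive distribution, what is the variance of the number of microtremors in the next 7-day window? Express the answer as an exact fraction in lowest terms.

Total count 261 over total exposure 26 days.
By Gamma–Poisson conjugacy, the posterior is Gamma(α + Σx, β + Σt) = Gamma(5 + 261, 6 + 26) = Gamma(266, 32).
The posterior predictive for a window of length T is Negative Binomial with variance T·α'·(β'+T)/β'² = 7·266·39/1024 = 36309/512.

36309/512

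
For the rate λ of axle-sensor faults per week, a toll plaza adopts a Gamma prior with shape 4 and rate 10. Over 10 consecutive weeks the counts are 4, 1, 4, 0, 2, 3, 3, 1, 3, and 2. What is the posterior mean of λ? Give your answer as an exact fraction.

27/20

Total count: 4 + 1 + 4 + 0 + 2 + 3 + 3 + 1 + 3 + 2 = 23.
Total exposure: 10 weeks.
The Gamma prior is conjugate for the Poisson rate, so λ | data ~ Gamma(4+23, 10+10) = Gamma(27, 20).
Posterior mean = α'/β' = 27/20.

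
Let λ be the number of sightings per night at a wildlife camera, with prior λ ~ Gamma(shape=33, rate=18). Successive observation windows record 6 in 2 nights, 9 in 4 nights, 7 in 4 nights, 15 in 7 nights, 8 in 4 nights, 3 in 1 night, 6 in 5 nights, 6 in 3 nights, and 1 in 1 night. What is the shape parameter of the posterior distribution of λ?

Total count: 6 + 9 + 7 + 15 + 8 + 3 + 6 + 6 + 1 = 61.
Total exposure: 2 + 4 + 4 + 7 + 4 + 1 + 5 + 3 + 1 = 31 nights.
Posterior: α' = 33 + 61 = 94, β' = 18 + 31 = 49.

94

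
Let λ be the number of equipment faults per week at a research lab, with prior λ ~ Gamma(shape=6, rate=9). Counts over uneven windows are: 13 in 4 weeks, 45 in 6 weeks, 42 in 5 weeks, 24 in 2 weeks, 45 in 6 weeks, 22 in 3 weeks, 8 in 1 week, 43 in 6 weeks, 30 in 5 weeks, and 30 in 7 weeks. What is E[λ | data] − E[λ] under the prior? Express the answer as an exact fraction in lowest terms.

136/27

Total count: 13 + 45 + 42 + 24 + 45 + 22 + 8 + 43 + 30 + 30 = 302.
Total exposure: 4 + 6 + 5 + 2 + 6 + 3 + 1 + 6 + 5 + 7 = 45 weeks.
Posterior: α' = 6 + 302 = 308, β' = 9 + 45 = 54.
Posterior mean = 308/54 = 154/27; prior mean = 6/9 = 2/3. Difference = 154/27 − 2/3 = 136/27.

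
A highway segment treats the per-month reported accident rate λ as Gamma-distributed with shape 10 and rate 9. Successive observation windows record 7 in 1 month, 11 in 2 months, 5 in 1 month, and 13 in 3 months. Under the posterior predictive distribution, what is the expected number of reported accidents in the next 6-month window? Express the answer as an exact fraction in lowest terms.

69/4

Total count: 7 + 11 + 5 + 13 = 36.
Total exposure: 1 + 2 + 1 + 3 = 7 months.
Posterior: α' = 10 + 36 = 46, β' = 9 + 7 = 16.
Predictive mean over a 6-month window = T·E[λ|data] = 6·46/16 = 69/4.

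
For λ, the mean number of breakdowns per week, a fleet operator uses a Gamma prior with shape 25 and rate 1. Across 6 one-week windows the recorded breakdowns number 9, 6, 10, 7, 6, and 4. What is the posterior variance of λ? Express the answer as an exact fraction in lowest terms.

Total count: 9 + 6 + 10 + 7 + 6 + 4 = 42.
Total exposure: 6 weeks.
The Gamma prior is conjugate for the Poisson rate, so λ | data ~ Gamma(25+42, 1+6) = Gamma(67, 7).
Posterior variance = α'/β'² = 67/49.

67/49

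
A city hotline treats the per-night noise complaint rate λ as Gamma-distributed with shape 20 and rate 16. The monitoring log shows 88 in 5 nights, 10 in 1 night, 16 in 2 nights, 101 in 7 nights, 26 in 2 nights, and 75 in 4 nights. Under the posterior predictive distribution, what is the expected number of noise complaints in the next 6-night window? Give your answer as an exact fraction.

Total count: 88 + 10 + 16 + 101 + 26 + 75 = 316.
Total exposure: 5 + 1 + 2 + 7 + 2 + 4 = 21 nights.
The Gamma prior is conjugate for the Poisson rate, so λ | data ~ Gamma(20+316, 16+21) = Gamma(336, 37).
Predictive mean over a 6-night window = T·E[λ|data] = 6·336/37 = 2016/37.

2016/37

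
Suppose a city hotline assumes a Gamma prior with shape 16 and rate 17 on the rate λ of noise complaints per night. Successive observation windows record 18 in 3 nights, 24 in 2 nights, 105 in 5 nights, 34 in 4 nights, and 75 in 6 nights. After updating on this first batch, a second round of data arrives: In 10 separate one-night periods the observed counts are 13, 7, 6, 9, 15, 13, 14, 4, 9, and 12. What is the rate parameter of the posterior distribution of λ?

Total count: 18 + 24 + 105 + 34 + 75 = 256.
Total exposure: 3 + 2 + 5 + 4 + 6 = 20 nights.
After the first batch: Gamma(16 + 256, 17 + 20) = Gamma(272, 37).
Total count: 13 + 7 + 6 + 9 + 15 + 13 + 14 + 4 + 9 + 12 = 102.
Total exposure: 10 nights.
After the second batch: Gamma(272 + 102, 37 + 10) = Gamma(374, 47).

47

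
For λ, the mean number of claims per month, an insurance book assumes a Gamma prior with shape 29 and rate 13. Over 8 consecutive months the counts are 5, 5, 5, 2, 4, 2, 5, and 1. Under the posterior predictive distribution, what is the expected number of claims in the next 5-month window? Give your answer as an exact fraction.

Total count: 5 + 5 + 5 + 2 + 4 + 2 + 5 + 1 = 29.
Total exposure: 8 months.
By Gamma–Poisson conjugacy, the posterior is Gamma(α + Σx, β + Σt) = Gamma(29 + 29, 13 + 8) = Gamma(58, 21).
Predictive mean over a 5-month window = T·E[λ|data] = 5·58/21 = 290/21.

290/21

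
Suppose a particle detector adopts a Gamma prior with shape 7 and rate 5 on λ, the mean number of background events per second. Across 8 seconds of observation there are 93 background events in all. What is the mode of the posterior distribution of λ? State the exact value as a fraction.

99/13

Total count 93 over total exposure 8 seconds.
Gamma(α, β) with Poisson data over total exposure Σt gives posterior Gamma(α+Σx, β+Σt) = Gamma(100, 13).
Posterior mode = (α'−1)/β' = 99/13.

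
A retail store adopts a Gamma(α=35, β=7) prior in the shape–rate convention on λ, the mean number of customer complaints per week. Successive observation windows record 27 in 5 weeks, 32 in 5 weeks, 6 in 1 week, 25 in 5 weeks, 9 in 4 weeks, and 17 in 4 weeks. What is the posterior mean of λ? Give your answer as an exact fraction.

151/31

Total count: 27 + 32 + 6 + 25 + 9 + 17 = 116.
Total exposure: 5 + 5 + 1 + 5 + 4 + 4 = 24 weeks.
Gamma(α, β) with Poisson data over total exposure Σt gives posterior Gamma(α+Σx, β+Σt) = Gamma(151, 31).
Posterior mean = α'/β' = 151/31.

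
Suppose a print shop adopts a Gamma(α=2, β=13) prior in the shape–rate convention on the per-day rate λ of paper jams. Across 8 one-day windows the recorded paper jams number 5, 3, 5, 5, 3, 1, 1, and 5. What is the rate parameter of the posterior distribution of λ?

Total count: 5 + 3 + 5 + 5 + 3 + 1 + 1 + 5 = 28.
Total exposure: 8 days.
Conjugate update: add total count to the shape and total exposure to the rate, giving Gamma(30, 21).

21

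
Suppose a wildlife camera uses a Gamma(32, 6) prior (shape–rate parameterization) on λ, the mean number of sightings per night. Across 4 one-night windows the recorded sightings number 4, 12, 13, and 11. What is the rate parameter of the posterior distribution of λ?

Total count: 4 + 12 + 13 + 11 = 40.
Total exposure: 4 nights.
Conjugate update: add total count to the shape and total exposure to the rate, giving Gamma(72, 10).

10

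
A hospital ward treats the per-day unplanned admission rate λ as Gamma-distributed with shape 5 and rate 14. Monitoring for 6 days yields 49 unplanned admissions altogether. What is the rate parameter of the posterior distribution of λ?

20

Total count 49 over total exposure 6 days.
Posterior: α' = 5 + 49 = 54, β' = 14 + 6 = 20.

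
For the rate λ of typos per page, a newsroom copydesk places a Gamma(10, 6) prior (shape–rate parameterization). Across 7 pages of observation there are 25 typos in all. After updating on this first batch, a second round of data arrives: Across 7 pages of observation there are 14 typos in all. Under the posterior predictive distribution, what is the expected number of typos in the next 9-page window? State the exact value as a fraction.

Total count 25 over total exposure 7 pages.
After the first batch: Gamma(10 + 25, 6 + 7) = Gamma(35, 13).
Total count 14 over total exposure 7 pages.
After the second batch: Gamma(35 + 14, 13 + 7) = Gamma(49, 20).
Predictive mean over a 9-page window = T·E[λ|data] = 9·49/20 = 441/20.

441/20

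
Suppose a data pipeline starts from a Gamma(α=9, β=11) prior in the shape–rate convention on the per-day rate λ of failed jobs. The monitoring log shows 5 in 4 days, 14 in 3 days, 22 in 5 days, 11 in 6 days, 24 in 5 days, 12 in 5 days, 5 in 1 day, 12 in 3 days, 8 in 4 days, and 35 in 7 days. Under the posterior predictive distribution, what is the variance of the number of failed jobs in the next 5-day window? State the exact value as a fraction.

46315/2916

Total count: 5 + 14 + 22 + 11 + 24 + 12 + 5 + 12 + 8 + 35 = 148.
Total exposure: 4 + 3 + 5 + 6 + 5 + 5 + 1 + 3 + 4 + 7 = 43 days.
The Gamma prior is conjugate for the Poisson rate, so λ | data ~ Gamma(9+148, 11+43) = Gamma(157, 54).
The posterior predictive for a window of length T is Negative Binomial with variance T·α'·(β'+T)/β'² = 5·157·59/2916 = 46315/2916.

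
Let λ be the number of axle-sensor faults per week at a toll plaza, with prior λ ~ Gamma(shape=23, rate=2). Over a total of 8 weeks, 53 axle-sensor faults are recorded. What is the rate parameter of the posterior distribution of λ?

10

Total count 53 over total exposure 8 weeks.
Posterior: α' = 23 + 53 = 76, β' = 2 + 8 = 10.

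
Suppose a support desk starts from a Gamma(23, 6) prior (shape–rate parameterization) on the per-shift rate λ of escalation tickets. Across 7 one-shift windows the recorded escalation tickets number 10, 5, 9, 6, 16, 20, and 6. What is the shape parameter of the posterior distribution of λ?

95

Total count: 10 + 5 + 9 + 6 + 16 + 20 + 6 = 72.
Total exposure: 7 shifts.
Gamma(α, β) with Poisson data over total exposure Σt gives posterior Gamma(α+Σx, β+Σt) = Gamma(95, 13).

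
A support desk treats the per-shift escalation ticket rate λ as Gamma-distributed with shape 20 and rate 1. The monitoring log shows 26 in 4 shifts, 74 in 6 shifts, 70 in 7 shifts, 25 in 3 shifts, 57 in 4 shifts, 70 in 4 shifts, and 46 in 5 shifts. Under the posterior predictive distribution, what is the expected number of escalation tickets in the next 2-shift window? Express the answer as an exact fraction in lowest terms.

388/17

Total count: 26 + 74 + 70 + 25 + 57 + 70 + 46 = 368.
Total exposure: 4 + 6 + 7 + 3 + 4 + 4 + 5 = 33 shifts.
By Gamma–Poisson conjugacy, the posterior is Gamma(α + Σx, β + Σt) = Gamma(20 + 368, 1 + 33) = Gamma(388, 34).
Predictive mean over a 2-shift window = T·E[λ|data] = 2·388/34 = 388/17.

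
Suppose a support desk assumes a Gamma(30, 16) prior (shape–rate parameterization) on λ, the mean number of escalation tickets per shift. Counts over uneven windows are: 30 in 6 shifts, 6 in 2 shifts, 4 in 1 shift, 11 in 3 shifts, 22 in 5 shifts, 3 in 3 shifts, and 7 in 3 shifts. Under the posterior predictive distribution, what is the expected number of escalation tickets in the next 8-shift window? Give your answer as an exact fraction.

Total count: 30 + 6 + 4 + 11 + 22 + 3 + 7 = 83.
Total exposure: 6 + 2 + 1 + 3 + 5 + 3 + 3 = 23 shifts.
Gamma(α, β) with Poisson data over total exposure Σt gives posterior Gamma(α+Σx, β+Σt) = Gamma(113, 39).
Predictive mean over an 8-shift window = T·E[λ|data] = 8·113/39 = 904/39.

904/39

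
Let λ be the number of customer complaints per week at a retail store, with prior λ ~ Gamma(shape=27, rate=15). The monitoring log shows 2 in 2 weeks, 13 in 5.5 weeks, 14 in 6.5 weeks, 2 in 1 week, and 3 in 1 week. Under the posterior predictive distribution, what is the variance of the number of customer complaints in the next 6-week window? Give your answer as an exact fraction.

13542/961

Total count: 2 + 13 + 14 + 2 + 3 = 34.
Total exposure: 2 + 5.5 + 6.5 + 1 + 1 = 16 weeks.
Gamma(α, β) with Poisson data over total exposure Σt gives posterior Gamma(α+Σx, β+Σt) = Gamma(61, 31).
The posterior predictive for a window of length T is Negative Binomial with variance T·α'·(β'+T)/β'² = 6·61·37/961 = 13542/961.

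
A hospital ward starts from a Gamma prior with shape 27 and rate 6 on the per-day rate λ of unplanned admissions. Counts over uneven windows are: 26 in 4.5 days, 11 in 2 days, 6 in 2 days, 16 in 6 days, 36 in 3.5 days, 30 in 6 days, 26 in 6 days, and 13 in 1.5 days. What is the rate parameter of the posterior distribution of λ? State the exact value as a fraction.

75/2

Total count: 26 + 11 + 6 + 16 + 36 + 30 + 26 + 13 = 164.
Total exposure: 4.5 + 2 + 2 + 6 + 3.5 + 6 + 6 + 1.5 = 31.5 days.
By Gamma–Poisson conjugacy, the posterior is Gamma(α + Σx, β + Σt) = Gamma(27 + 164, 6 + 31.5) = Gamma(191, 75/2).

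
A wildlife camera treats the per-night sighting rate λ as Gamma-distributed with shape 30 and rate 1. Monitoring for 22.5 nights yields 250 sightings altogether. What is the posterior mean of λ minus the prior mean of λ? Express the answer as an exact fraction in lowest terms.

-850/47

Total count 250 over total exposure 22.5 nights.
Conjugate update: add total count to the shape and total exposure to the rate, giving Gamma(280, 47/2).
Posterior mean = 280/(47/2) = 560/47; prior mean = 30/1 = 30. Difference = 560/47 − 30 = -850/47.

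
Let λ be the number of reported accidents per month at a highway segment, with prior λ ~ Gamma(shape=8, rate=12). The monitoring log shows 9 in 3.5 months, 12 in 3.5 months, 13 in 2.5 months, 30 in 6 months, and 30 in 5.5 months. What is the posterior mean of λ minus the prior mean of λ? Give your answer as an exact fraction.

Total count: 9 + 12 + 13 + 30 + 30 = 94.
Total exposure: 3.5 + 3.5 + 2.5 + 6 + 5.5 = 21 months.
The Gamma prior is conjugate for the Poisson rate, so λ | data ~ Gamma(8+94, 12+21) = Gamma(102, 33).
Posterior mean = 102/33 = 34/11; prior mean = 8/12 = 2/3. Difference = 34/11 − 2/3 = 80/33.

80/33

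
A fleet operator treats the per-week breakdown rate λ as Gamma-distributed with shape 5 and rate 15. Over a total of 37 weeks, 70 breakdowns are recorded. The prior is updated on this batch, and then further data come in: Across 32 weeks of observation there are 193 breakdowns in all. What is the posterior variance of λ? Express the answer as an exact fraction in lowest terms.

67/1764

Total count 70 over total exposure 37 weeks.
After the first batch: Gamma(5 + 70, 15 + 37) = Gamma(75, 52).
Total count 193 over total exposure 32 weeks.
After the second batch: Gamma(75 + 193, 52 + 32) = Gamma(268, 84).
Posterior variance = α'/β'² = 268/7056 = 67/1764.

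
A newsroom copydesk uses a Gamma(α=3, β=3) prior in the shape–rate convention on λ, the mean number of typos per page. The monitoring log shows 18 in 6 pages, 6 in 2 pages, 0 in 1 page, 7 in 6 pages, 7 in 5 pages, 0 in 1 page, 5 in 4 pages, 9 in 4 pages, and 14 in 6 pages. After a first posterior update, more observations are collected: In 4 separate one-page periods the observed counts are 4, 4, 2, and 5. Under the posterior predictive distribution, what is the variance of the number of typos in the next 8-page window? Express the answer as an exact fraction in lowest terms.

Total count: 18 + 6 + 0 + 7 + 7 + 0 + 5 + 9 + 14 = 66.
Total exposure: 6 + 2 + 1 + 6 + 5 + 1 + 4 + 4 + 6 = 35 pages.
After the first batch: Gamma(3 + 66, 3 + 35) = Gamma(69, 38).
Total count: 4 + 4 + 2 + 5 = 15.
Total exposure: 4 pages.
After the second batch: Gamma(69 + 15, 38 + 4) = Gamma(84, 42).
The posterior predictive for a window of length T is Negative Binomial with variance T·α'·(β'+T)/β'² = 8·84·50/1764 = 400/21.

400/21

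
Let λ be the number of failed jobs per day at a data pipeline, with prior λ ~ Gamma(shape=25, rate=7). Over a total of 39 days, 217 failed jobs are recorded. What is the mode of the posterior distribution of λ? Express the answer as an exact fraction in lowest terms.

241/46

Total count 217 over total exposure 39 days.
Conjugate update: add total count to the shape and total exposure to the rate, giving Gamma(242, 46).
Posterior mode = (α'−1)/β' = 241/46.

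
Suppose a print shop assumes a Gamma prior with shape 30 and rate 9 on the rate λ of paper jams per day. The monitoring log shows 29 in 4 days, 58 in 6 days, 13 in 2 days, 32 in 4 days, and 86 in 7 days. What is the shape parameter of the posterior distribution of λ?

248

Total count: 29 + 58 + 13 + 32 + 86 = 218.
Total exposure: 4 + 6 + 2 + 4 + 7 = 23 days.
Posterior: α' = 30 + 218 = 248, β' = 9 + 23 = 32.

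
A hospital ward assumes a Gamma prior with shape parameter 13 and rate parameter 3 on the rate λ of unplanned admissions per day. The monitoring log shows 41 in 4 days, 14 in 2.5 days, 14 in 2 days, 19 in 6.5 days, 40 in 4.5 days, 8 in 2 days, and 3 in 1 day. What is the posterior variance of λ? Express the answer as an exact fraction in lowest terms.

608/2601

Total count: 41 + 14 + 14 + 19 + 40 + 8 + 3 = 139.
Total exposure: 4 + 2.5 + 2 + 6.5 + 4.5 + 2 + 1 = 22.5 days.
Posterior: α' = 13 + 139 = 152, β' = 3 + 22.5 = 51/2.
Posterior variance = α'/β'² = 152/(2601/4) = 608/2601.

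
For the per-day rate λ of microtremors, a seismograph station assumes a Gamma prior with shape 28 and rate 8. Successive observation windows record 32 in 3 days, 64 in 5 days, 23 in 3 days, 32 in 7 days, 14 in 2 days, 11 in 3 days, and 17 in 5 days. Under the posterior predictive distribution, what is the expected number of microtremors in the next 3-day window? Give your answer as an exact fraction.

221/12

Total count: 32 + 64 + 23 + 32 + 14 + 11 + 17 = 193.
Total exposure: 3 + 5 + 3 + 7 + 2 + 3 + 5 = 28 days.
Conjugate update: add total count to the shape and total exposure to the rate, giving Gamma(221, 36).
Predictive mean over a 3-day window = T·E[λ|data] = 3·221/36 = 221/12.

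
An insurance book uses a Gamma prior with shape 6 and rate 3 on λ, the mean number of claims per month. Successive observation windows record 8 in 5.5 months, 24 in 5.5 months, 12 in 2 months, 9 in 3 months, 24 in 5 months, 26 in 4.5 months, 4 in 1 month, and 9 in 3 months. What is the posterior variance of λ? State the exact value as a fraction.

488/4225

Total count: 8 + 24 + 12 + 9 + 24 + 26 + 4 + 9 = 116.
Total exposure: 5.5 + 5.5 + 2 + 3 + 5 + 4.5 + 1 + 3 = 29.5 months.
Conjugate update: add total count to the shape and total exposure to the rate, giving Gamma(122, 65/2).
Posterior variance = α'/β'² = 122/(4225/4) = 488/4225.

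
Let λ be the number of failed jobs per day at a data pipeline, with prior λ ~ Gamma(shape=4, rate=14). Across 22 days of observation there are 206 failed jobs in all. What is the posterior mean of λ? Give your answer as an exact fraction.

Total count 206 over total exposure 22 days.
By Gamma–Poisson conjugacy, the posterior is Gamma(α + Σx, β + Σt) = Gamma(4 + 206, 14 + 22) = Gamma(210, 36).
Posterior mean = α'/β' = 210/36 = 35/6.

35/6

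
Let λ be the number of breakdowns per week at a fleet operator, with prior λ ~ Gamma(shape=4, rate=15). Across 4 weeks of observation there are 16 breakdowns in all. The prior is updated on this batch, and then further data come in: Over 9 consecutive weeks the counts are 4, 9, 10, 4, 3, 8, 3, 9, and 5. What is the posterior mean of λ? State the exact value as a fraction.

Total count 16 over total exposure 4 weeks.
After the first batch: Gamma(4 + 16, 15 + 4) = Gamma(20, 19).
Total count: 4 + 9 + 10 + 4 + 3 + 8 + 3 + 9 + 5 = 55.
Total exposure: 9 weeks.
After the second batch: Gamma(20 + 55, 19 + 9) = Gamma(75, 28).
Posterior mean = α'/β' = 75/28.

75/28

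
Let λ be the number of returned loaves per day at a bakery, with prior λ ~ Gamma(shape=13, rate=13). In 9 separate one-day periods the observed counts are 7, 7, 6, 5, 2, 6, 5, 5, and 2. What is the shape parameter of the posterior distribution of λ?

58

Total count: 7 + 7 + 6 + 5 + 2 + 6 + 5 + 5 + 2 = 45.
Total exposure: 9 days.
The Gamma prior is conjugate for the Poisson rate, so λ | data ~ Gamma(13+45, 13+9) = Gamma(58, 22).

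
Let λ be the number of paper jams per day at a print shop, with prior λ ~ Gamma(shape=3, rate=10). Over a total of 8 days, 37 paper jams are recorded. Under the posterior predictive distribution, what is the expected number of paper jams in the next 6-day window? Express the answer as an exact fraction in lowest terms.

40/3

Total count 37 over total exposure 8 days.
By Gamma–Poisson conjugacy, the posterior is Gamma(α + Σx, β + Σt) = Gamma(3 + 37, 10 + 8) = Gamma(40, 18).
Predictive mean over a 6-day window = T·E[λ|data] = 6·40/18 = 40/3.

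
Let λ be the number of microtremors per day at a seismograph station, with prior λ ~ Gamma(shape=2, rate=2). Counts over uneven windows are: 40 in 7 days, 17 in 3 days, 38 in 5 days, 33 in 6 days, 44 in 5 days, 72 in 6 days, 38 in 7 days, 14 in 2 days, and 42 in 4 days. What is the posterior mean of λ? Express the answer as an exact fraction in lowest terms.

Total count: 40 + 17 + 38 + 33 + 44 + 72 + 38 + 14 + 42 = 338.
Total exposure: 7 + 3 + 5 + 6 + 5 + 6 + 7 + 2 + 4 = 45 days.
Posterior: α' = 2 + 338 = 340, β' = 2 + 45 = 47.
Posterior mean = α'/β' = 340/47.

340/47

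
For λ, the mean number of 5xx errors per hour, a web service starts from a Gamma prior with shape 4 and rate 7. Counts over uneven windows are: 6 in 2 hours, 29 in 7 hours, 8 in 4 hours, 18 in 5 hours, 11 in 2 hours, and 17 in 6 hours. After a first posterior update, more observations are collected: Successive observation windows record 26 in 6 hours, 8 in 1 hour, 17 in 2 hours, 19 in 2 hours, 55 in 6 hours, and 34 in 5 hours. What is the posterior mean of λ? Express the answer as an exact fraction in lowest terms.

Total count: 6 + 29 + 8 + 18 + 11 + 17 = 89.
Total exposure: 2 + 7 + 4 + 5 + 2 + 6 = 26 hours.
After the first batch: Gamma(4 + 89, 7 + 26) = Gamma(93, 33).
Total count: 26 + 8 + 17 + 19 + 55 + 34 = 159.
Total exposure: 6 + 1 + 2 + 2 + 6 + 5 = 22 hours.
After the second batch: Gamma(93 + 159, 33 + 22) = Gamma(252, 55).
Posterior mean = α'/β' = 252/55.

252/55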